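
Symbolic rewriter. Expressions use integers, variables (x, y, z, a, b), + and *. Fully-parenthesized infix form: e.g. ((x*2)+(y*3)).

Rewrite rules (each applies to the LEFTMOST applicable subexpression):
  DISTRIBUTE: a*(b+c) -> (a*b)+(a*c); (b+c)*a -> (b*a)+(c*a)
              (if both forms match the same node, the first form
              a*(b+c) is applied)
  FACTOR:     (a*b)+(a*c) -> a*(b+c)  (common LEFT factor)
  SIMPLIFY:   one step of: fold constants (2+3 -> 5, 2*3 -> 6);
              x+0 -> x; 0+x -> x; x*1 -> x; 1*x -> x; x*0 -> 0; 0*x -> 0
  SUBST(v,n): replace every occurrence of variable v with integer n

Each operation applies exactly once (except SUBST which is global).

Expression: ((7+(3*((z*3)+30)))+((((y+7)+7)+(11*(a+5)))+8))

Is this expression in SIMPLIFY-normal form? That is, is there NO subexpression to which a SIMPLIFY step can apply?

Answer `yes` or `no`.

Expression: ((7+(3*((z*3)+30)))+((((y+7)+7)+(11*(a+5)))+8))
Scanning for simplifiable subexpressions (pre-order)...
  at root: ((7+(3*((z*3)+30)))+((((y+7)+7)+(11*(a+5)))+8)) (not simplifiable)
  at L: (7+(3*((z*3)+30))) (not simplifiable)
  at LR: (3*((z*3)+30)) (not simplifiable)
  at LRR: ((z*3)+30) (not simplifiable)
  at LRRL: (z*3) (not simplifiable)
  at R: ((((y+7)+7)+(11*(a+5)))+8) (not simplifiable)
  at RL: (((y+7)+7)+(11*(a+5))) (not simplifiable)
  at RLL: ((y+7)+7) (not simplifiable)
  at RLLL: (y+7) (not simplifiable)
  at RLR: (11*(a+5)) (not simplifiable)
  at RLRR: (a+5) (not simplifiable)
Result: no simplifiable subexpression found -> normal form.

Answer: yes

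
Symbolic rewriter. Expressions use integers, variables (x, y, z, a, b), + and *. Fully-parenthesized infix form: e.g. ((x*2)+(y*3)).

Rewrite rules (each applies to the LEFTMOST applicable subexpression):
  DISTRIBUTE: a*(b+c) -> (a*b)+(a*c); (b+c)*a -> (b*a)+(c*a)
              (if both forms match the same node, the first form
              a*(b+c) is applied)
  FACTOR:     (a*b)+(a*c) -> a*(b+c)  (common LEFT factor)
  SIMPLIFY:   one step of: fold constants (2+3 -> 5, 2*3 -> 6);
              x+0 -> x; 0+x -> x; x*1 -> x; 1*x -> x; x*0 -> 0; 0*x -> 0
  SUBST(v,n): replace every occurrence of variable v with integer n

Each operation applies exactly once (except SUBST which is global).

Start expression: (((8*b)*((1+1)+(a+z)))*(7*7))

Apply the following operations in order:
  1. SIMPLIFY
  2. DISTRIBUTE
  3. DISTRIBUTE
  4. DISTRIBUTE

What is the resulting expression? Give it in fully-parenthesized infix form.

Answer: ((((8*b)*2)*(7*7))+((((8*b)*a)+((8*b)*z))*(7*7)))

Derivation:
Start: (((8*b)*((1+1)+(a+z)))*(7*7))
Apply SIMPLIFY at LRL (target: (1+1)): (((8*b)*((1+1)+(a+z)))*(7*7)) -> (((8*b)*(2+(a+z)))*(7*7))
Apply DISTRIBUTE at L (target: ((8*b)*(2+(a+z)))): (((8*b)*(2+(a+z)))*(7*7)) -> ((((8*b)*2)+((8*b)*(a+z)))*(7*7))
Apply DISTRIBUTE at root (target: ((((8*b)*2)+((8*b)*(a+z)))*(7*7))): ((((8*b)*2)+((8*b)*(a+z)))*(7*7)) -> ((((8*b)*2)*(7*7))+(((8*b)*(a+z))*(7*7)))
Apply DISTRIBUTE at RL (target: ((8*b)*(a+z))): ((((8*b)*2)*(7*7))+(((8*b)*(a+z))*(7*7))) -> ((((8*b)*2)*(7*7))+((((8*b)*a)+((8*b)*z))*(7*7)))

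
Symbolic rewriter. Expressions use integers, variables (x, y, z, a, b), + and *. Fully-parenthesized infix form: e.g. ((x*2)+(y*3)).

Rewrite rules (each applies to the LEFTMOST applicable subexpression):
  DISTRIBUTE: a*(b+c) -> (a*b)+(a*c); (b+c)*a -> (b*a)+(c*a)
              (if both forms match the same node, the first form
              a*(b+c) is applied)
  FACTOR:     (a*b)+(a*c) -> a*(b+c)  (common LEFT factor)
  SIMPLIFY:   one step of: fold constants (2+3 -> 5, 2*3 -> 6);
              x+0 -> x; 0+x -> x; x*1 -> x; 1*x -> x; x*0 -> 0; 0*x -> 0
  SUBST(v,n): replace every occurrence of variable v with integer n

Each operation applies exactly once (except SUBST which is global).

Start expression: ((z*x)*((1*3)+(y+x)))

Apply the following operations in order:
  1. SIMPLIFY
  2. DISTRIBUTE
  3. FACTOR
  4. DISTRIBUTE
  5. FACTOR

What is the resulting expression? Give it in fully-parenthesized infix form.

Start: ((z*x)*((1*3)+(y+x)))
Apply SIMPLIFY at RL (target: (1*3)): ((z*x)*((1*3)+(y+x))) -> ((z*x)*(3+(y+x)))
Apply DISTRIBUTE at root (target: ((z*x)*(3+(y+x)))): ((z*x)*(3+(y+x))) -> (((z*x)*3)+((z*x)*(y+x)))
Apply FACTOR at root (target: (((z*x)*3)+((z*x)*(y+x)))): (((z*x)*3)+((z*x)*(y+x))) -> ((z*x)*(3+(y+x)))
Apply DISTRIBUTE at root (target: ((z*x)*(3+(y+x)))): ((z*x)*(3+(y+x))) -> (((z*x)*3)+((z*x)*(y+x)))
Apply FACTOR at root (target: (((z*x)*3)+((z*x)*(y+x)))): (((z*x)*3)+((z*x)*(y+x))) -> ((z*x)*(3+(y+x)))

Answer: ((z*x)*(3+(y+x)))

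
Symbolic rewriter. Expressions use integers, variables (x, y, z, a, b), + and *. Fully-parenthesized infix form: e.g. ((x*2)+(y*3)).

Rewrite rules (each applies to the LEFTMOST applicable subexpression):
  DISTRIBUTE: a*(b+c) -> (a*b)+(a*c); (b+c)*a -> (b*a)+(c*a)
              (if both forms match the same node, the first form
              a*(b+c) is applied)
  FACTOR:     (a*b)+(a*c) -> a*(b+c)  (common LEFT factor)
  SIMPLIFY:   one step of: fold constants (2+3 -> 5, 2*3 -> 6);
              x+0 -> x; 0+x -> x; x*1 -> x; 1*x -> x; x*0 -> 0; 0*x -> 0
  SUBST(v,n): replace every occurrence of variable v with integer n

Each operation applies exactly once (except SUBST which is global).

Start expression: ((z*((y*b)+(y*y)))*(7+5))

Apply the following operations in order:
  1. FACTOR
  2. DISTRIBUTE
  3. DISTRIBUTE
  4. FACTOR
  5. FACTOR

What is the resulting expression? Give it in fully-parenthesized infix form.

Answer: ((z*(y*(b+y)))*(7+5))

Derivation:
Start: ((z*((y*b)+(y*y)))*(7+5))
Apply FACTOR at LR (target: ((y*b)+(y*y))): ((z*((y*b)+(y*y)))*(7+5)) -> ((z*(y*(b+y)))*(7+5))
Apply DISTRIBUTE at root (target: ((z*(y*(b+y)))*(7+5))): ((z*(y*(b+y)))*(7+5)) -> (((z*(y*(b+y)))*7)+((z*(y*(b+y)))*5))
Apply DISTRIBUTE at LLR (target: (y*(b+y))): (((z*(y*(b+y)))*7)+((z*(y*(b+y)))*5)) -> (((z*((y*b)+(y*y)))*7)+((z*(y*(b+y)))*5))
Apply FACTOR at LLR (target: ((y*b)+(y*y))): (((z*((y*b)+(y*y)))*7)+((z*(y*(b+y)))*5)) -> (((z*(y*(b+y)))*7)+((z*(y*(b+y)))*5))
Apply FACTOR at root (target: (((z*(y*(b+y)))*7)+((z*(y*(b+y)))*5))): (((z*(y*(b+y)))*7)+((z*(y*(b+y)))*5)) -> ((z*(y*(b+y)))*(7+5))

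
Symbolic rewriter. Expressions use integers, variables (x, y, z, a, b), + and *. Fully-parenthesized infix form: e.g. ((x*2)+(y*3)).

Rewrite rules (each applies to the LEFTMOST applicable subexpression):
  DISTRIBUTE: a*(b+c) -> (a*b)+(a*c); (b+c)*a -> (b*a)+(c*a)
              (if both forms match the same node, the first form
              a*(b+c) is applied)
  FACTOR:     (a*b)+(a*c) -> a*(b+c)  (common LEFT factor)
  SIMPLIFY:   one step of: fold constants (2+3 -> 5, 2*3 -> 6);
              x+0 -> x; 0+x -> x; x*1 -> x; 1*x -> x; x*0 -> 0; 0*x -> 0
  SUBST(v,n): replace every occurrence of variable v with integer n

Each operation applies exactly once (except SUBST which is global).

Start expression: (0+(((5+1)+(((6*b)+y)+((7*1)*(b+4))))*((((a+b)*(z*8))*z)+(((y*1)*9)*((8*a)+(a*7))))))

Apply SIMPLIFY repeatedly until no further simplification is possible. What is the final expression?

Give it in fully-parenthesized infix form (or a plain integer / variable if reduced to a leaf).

Answer: ((6+(((6*b)+y)+(7*(b+4))))*((((a+b)*(z*8))*z)+((y*9)*((8*a)+(a*7)))))

Derivation:
Start: (0+(((5+1)+(((6*b)+y)+((7*1)*(b+4))))*((((a+b)*(z*8))*z)+(((y*1)*9)*((8*a)+(a*7))))))
Step 1: at root: (0+(((5+1)+(((6*b)+y)+((7*1)*(b+4))))*((((a+b)*(z*8))*z)+(((y*1)*9)*((8*a)+(a*7)))))) -> (((5+1)+(((6*b)+y)+((7*1)*(b+4))))*((((a+b)*(z*8))*z)+(((y*1)*9)*((8*a)+(a*7))))); overall: (0+(((5+1)+(((6*b)+y)+((7*1)*(b+4))))*((((a+b)*(z*8))*z)+(((y*1)*9)*((8*a)+(a*7)))))) -> (((5+1)+(((6*b)+y)+((7*1)*(b+4))))*((((a+b)*(z*8))*z)+(((y*1)*9)*((8*a)+(a*7)))))
Step 2: at LL: (5+1) -> 6; overall: (((5+1)+(((6*b)+y)+((7*1)*(b+4))))*((((a+b)*(z*8))*z)+(((y*1)*9)*((8*a)+(a*7))))) -> ((6+(((6*b)+y)+((7*1)*(b+4))))*((((a+b)*(z*8))*z)+(((y*1)*9)*((8*a)+(a*7)))))
Step 3: at LRRL: (7*1) -> 7; overall: ((6+(((6*b)+y)+((7*1)*(b+4))))*((((a+b)*(z*8))*z)+(((y*1)*9)*((8*a)+(a*7))))) -> ((6+(((6*b)+y)+(7*(b+4))))*((((a+b)*(z*8))*z)+(((y*1)*9)*((8*a)+(a*7)))))
Step 4: at RRLL: (y*1) -> y; overall: ((6+(((6*b)+y)+(7*(b+4))))*((((a+b)*(z*8))*z)+(((y*1)*9)*((8*a)+(a*7))))) -> ((6+(((6*b)+y)+(7*(b+4))))*((((a+b)*(z*8))*z)+((y*9)*((8*a)+(a*7)))))
Fixed point: ((6+(((6*b)+y)+(7*(b+4))))*((((a+b)*(z*8))*z)+((y*9)*((8*a)+(a*7)))))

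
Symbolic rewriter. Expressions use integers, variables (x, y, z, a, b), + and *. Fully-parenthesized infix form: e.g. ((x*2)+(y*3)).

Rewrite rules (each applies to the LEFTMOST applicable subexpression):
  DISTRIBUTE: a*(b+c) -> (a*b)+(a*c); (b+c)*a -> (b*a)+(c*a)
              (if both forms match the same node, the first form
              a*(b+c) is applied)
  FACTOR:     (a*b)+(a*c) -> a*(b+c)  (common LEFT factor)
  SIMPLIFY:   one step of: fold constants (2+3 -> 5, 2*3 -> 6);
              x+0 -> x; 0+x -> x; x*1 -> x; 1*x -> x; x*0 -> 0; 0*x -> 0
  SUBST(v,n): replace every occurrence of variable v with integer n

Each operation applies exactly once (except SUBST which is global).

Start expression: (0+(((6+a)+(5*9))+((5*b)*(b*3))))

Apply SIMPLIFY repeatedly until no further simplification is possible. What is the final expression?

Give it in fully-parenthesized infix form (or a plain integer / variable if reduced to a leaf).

Answer: (((6+a)+45)+((5*b)*(b*3)))

Derivation:
Start: (0+(((6+a)+(5*9))+((5*b)*(b*3))))
Step 1: at root: (0+(((6+a)+(5*9))+((5*b)*(b*3)))) -> (((6+a)+(5*9))+((5*b)*(b*3))); overall: (0+(((6+a)+(5*9))+((5*b)*(b*3)))) -> (((6+a)+(5*9))+((5*b)*(b*3)))
Step 2: at LR: (5*9) -> 45; overall: (((6+a)+(5*9))+((5*b)*(b*3))) -> (((6+a)+45)+((5*b)*(b*3)))
Fixed point: (((6+a)+45)+((5*b)*(b*3)))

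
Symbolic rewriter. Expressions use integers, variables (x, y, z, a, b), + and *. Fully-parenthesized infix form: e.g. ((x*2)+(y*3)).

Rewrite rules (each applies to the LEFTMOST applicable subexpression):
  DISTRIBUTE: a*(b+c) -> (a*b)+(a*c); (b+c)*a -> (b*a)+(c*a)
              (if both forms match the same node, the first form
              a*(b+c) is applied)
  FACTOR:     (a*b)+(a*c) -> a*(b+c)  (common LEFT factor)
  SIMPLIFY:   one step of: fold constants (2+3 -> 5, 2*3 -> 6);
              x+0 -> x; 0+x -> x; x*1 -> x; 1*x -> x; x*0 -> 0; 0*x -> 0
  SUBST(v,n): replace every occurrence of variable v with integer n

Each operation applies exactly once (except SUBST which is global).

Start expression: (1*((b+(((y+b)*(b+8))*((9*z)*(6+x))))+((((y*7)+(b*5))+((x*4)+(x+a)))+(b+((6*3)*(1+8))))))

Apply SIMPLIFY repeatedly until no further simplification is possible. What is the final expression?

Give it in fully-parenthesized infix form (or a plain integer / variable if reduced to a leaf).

Start: (1*((b+(((y+b)*(b+8))*((9*z)*(6+x))))+((((y*7)+(b*5))+((x*4)+(x+a)))+(b+((6*3)*(1+8))))))
Step 1: at root: (1*((b+(((y+b)*(b+8))*((9*z)*(6+x))))+((((y*7)+(b*5))+((x*4)+(x+a)))+(b+((6*3)*(1+8)))))) -> ((b+(((y+b)*(b+8))*((9*z)*(6+x))))+((((y*7)+(b*5))+((x*4)+(x+a)))+(b+((6*3)*(1+8))))); overall: (1*((b+(((y+b)*(b+8))*((9*z)*(6+x))))+((((y*7)+(b*5))+((x*4)+(x+a)))+(b+((6*3)*(1+8)))))) -> ((b+(((y+b)*(b+8))*((9*z)*(6+x))))+((((y*7)+(b*5))+((x*4)+(x+a)))+(b+((6*3)*(1+8)))))
Step 2: at RRRL: (6*3) -> 18; overall: ((b+(((y+b)*(b+8))*((9*z)*(6+x))))+((((y*7)+(b*5))+((x*4)+(x+a)))+(b+((6*3)*(1+8))))) -> ((b+(((y+b)*(b+8))*((9*z)*(6+x))))+((((y*7)+(b*5))+((x*4)+(x+a)))+(b+(18*(1+8)))))
Step 3: at RRRR: (1+8) -> 9; overall: ((b+(((y+b)*(b+8))*((9*z)*(6+x))))+((((y*7)+(b*5))+((x*4)+(x+a)))+(b+(18*(1+8))))) -> ((b+(((y+b)*(b+8))*((9*z)*(6+x))))+((((y*7)+(b*5))+((x*4)+(x+a)))+(b+(18*9))))
Step 4: at RRR: (18*9) -> 162; overall: ((b+(((y+b)*(b+8))*((9*z)*(6+x))))+((((y*7)+(b*5))+((x*4)+(x+a)))+(b+(18*9)))) -> ((b+(((y+b)*(b+8))*((9*z)*(6+x))))+((((y*7)+(b*5))+((x*4)+(x+a)))+(b+162)))
Fixed point: ((b+(((y+b)*(b+8))*((9*z)*(6+x))))+((((y*7)+(b*5))+((x*4)+(x+a)))+(b+162)))

Answer: ((b+(((y+b)*(b+8))*((9*z)*(6+x))))+((((y*7)+(b*5))+((x*4)+(x+a)))+(b+162)))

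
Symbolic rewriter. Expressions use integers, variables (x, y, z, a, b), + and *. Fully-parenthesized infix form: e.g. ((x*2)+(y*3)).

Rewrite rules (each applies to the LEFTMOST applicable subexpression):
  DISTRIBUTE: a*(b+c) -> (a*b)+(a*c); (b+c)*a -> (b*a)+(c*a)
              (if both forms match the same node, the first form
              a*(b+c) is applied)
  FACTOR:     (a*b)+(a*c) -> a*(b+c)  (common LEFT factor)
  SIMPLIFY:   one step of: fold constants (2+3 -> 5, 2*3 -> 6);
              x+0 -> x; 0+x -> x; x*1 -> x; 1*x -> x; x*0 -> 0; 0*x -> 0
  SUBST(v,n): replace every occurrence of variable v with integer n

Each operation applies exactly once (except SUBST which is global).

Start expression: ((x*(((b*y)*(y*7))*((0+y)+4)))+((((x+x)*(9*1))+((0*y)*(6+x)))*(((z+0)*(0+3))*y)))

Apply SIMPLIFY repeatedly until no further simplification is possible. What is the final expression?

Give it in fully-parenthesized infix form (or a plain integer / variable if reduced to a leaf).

Start: ((x*(((b*y)*(y*7))*((0+y)+4)))+((((x+x)*(9*1))+((0*y)*(6+x)))*(((z+0)*(0+3))*y)))
Step 1: at LRRL: (0+y) -> y; overall: ((x*(((b*y)*(y*7))*((0+y)+4)))+((((x+x)*(9*1))+((0*y)*(6+x)))*(((z+0)*(0+3))*y))) -> ((x*(((b*y)*(y*7))*(y+4)))+((((x+x)*(9*1))+((0*y)*(6+x)))*(((z+0)*(0+3))*y)))
Step 2: at RLLR: (9*1) -> 9; overall: ((x*(((b*y)*(y*7))*(y+4)))+((((x+x)*(9*1))+((0*y)*(6+x)))*(((z+0)*(0+3))*y))) -> ((x*(((b*y)*(y*7))*(y+4)))+((((x+x)*9)+((0*y)*(6+x)))*(((z+0)*(0+3))*y)))
Step 3: at RLRL: (0*y) -> 0; overall: ((x*(((b*y)*(y*7))*(y+4)))+((((x+x)*9)+((0*y)*(6+x)))*(((z+0)*(0+3))*y))) -> ((x*(((b*y)*(y*7))*(y+4)))+((((x+x)*9)+(0*(6+x)))*(((z+0)*(0+3))*y)))
Step 4: at RLR: (0*(6+x)) -> 0; overall: ((x*(((b*y)*(y*7))*(y+4)))+((((x+x)*9)+(0*(6+x)))*(((z+0)*(0+3))*y))) -> ((x*(((b*y)*(y*7))*(y+4)))+((((x+x)*9)+0)*(((z+0)*(0+3))*y)))
Step 5: at RL: (((x+x)*9)+0) -> ((x+x)*9); overall: ((x*(((b*y)*(y*7))*(y+4)))+((((x+x)*9)+0)*(((z+0)*(0+3))*y))) -> ((x*(((b*y)*(y*7))*(y+4)))+(((x+x)*9)*(((z+0)*(0+3))*y)))
Step 6: at RRLL: (z+0) -> z; overall: ((x*(((b*y)*(y*7))*(y+4)))+(((x+x)*9)*(((z+0)*(0+3))*y))) -> ((x*(((b*y)*(y*7))*(y+4)))+(((x+x)*9)*((z*(0+3))*y)))
Step 7: at RRLR: (0+3) -> 3; overall: ((x*(((b*y)*(y*7))*(y+4)))+(((x+x)*9)*((z*(0+3))*y))) -> ((x*(((b*y)*(y*7))*(y+4)))+(((x+x)*9)*((z*3)*y)))
Fixed point: ((x*(((b*y)*(y*7))*(y+4)))+(((x+x)*9)*((z*3)*y)))

Answer: ((x*(((b*y)*(y*7))*(y+4)))+(((x+x)*9)*((z*3)*y)))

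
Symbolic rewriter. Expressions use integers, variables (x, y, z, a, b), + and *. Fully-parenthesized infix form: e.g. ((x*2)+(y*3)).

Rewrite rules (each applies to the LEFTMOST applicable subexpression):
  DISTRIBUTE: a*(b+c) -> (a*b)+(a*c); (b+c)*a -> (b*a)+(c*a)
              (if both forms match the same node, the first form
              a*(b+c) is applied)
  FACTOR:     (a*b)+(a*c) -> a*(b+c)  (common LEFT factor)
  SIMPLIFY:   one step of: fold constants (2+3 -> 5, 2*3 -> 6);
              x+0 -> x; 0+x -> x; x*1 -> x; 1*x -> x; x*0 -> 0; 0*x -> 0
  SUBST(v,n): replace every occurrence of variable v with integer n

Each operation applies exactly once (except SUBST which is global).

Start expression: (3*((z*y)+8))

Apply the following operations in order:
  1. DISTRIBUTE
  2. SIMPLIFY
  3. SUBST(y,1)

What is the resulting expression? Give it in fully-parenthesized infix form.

Start: (3*((z*y)+8))
Apply DISTRIBUTE at root (target: (3*((z*y)+8))): (3*((z*y)+8)) -> ((3*(z*y))+(3*8))
Apply SIMPLIFY at R (target: (3*8)): ((3*(z*y))+(3*8)) -> ((3*(z*y))+24)
Apply SUBST(y,1): ((3*(z*y))+24) -> ((3*(z*1))+24)

Answer: ((3*(z*1))+24)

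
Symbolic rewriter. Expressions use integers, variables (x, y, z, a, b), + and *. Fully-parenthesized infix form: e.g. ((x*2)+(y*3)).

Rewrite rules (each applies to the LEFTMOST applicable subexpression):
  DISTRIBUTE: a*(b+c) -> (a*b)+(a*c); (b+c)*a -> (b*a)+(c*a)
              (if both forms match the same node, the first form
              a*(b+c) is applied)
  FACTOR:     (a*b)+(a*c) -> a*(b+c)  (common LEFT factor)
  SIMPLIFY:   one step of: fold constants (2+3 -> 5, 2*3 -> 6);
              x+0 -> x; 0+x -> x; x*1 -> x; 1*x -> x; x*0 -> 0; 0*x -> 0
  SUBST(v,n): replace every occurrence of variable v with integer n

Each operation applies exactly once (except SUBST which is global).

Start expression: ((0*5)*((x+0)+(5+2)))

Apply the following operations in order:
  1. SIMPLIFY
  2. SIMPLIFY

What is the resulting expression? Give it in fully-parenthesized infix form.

Answer: 0

Derivation:
Start: ((0*5)*((x+0)+(5+2)))
Apply SIMPLIFY at L (target: (0*5)): ((0*5)*((x+0)+(5+2))) -> (0*((x+0)+(5+2)))
Apply SIMPLIFY at root (target: (0*((x+0)+(5+2)))): (0*((x+0)+(5+2))) -> 0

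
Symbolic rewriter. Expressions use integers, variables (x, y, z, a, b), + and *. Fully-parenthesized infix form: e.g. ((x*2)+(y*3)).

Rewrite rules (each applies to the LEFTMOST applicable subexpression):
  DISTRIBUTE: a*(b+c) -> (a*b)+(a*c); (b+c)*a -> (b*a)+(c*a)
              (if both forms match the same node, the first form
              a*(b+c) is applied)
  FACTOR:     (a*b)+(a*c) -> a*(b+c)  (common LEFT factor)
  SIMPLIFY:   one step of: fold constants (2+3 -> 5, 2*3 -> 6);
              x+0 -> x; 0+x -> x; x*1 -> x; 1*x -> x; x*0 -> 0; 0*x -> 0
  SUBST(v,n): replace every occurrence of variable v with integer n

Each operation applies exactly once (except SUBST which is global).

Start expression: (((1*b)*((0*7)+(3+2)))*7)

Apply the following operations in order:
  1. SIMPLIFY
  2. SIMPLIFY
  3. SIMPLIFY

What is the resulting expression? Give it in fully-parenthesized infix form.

Start: (((1*b)*((0*7)+(3+2)))*7)
Apply SIMPLIFY at LL (target: (1*b)): (((1*b)*((0*7)+(3+2)))*7) -> ((b*((0*7)+(3+2)))*7)
Apply SIMPLIFY at LRL (target: (0*7)): ((b*((0*7)+(3+2)))*7) -> ((b*(0+(3+2)))*7)
Apply SIMPLIFY at LR (target: (0+(3+2))): ((b*(0+(3+2)))*7) -> ((b*(3+2))*7)

Answer: ((b*(3+2))*7)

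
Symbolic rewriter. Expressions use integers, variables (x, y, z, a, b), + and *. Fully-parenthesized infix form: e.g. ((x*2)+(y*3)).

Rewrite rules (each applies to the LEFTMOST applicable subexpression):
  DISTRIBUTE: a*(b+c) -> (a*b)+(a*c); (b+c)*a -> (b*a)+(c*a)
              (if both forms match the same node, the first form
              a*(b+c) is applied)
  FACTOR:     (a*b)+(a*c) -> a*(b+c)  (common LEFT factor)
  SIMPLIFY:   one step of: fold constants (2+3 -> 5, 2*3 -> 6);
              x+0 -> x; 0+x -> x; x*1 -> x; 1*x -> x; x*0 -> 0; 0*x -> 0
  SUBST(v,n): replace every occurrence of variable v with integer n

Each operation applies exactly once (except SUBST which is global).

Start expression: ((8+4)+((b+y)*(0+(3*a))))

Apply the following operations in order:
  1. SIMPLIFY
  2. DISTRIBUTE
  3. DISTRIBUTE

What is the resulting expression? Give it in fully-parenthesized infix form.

Answer: (12+(((b*0)+(y*0))+((b+y)*(3*a))))

Derivation:
Start: ((8+4)+((b+y)*(0+(3*a))))
Apply SIMPLIFY at L (target: (8+4)): ((8+4)+((b+y)*(0+(3*a)))) -> (12+((b+y)*(0+(3*a))))
Apply DISTRIBUTE at R (target: ((b+y)*(0+(3*a)))): (12+((b+y)*(0+(3*a)))) -> (12+(((b+y)*0)+((b+y)*(3*a))))
Apply DISTRIBUTE at RL (target: ((b+y)*0)): (12+(((b+y)*0)+((b+y)*(3*a)))) -> (12+(((b*0)+(y*0))+((b+y)*(3*a))))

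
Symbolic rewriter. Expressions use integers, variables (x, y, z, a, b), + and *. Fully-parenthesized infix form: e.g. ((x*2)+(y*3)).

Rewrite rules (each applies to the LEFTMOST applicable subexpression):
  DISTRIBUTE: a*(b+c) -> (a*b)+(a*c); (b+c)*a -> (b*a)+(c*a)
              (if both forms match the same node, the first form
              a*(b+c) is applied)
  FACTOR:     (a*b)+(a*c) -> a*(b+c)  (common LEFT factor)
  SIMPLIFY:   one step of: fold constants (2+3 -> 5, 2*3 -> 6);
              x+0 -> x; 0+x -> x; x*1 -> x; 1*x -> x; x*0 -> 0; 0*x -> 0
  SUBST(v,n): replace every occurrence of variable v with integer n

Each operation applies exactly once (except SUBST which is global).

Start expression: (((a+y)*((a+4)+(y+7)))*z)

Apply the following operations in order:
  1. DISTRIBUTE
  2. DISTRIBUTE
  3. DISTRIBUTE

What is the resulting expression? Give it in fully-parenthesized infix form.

Answer: (((((a+y)*a)+((a+y)*4))*z)+(((a+y)*(y+7))*z))

Derivation:
Start: (((a+y)*((a+4)+(y+7)))*z)
Apply DISTRIBUTE at L (target: ((a+y)*((a+4)+(y+7)))): (((a+y)*((a+4)+(y+7)))*z) -> ((((a+y)*(a+4))+((a+y)*(y+7)))*z)
Apply DISTRIBUTE at root (target: ((((a+y)*(a+4))+((a+y)*(y+7)))*z)): ((((a+y)*(a+4))+((a+y)*(y+7)))*z) -> ((((a+y)*(a+4))*z)+(((a+y)*(y+7))*z))
Apply DISTRIBUTE at LL (target: ((a+y)*(a+4))): ((((a+y)*(a+4))*z)+(((a+y)*(y+7))*z)) -> (((((a+y)*a)+((a+y)*4))*z)+(((a+y)*(y+7))*z))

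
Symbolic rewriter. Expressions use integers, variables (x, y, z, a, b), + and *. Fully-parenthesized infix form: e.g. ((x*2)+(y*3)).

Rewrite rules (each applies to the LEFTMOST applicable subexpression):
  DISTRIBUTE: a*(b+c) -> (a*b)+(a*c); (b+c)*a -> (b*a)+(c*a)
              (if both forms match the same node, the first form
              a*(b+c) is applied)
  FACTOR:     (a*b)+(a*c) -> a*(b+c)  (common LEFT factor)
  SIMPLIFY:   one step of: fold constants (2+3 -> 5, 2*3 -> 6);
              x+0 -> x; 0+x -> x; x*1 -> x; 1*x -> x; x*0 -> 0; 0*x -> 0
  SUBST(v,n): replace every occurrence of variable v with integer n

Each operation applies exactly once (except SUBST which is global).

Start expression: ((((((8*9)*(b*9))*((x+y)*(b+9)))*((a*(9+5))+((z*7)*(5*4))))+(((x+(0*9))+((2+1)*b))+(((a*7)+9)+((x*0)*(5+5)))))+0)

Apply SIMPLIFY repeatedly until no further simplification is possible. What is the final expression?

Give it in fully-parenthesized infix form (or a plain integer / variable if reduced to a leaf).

Answer: ((((72*(b*9))*((x+y)*(b+9)))*((a*14)+((z*7)*20)))+((x+(3*b))+((a*7)+9)))

Derivation:
Start: ((((((8*9)*(b*9))*((x+y)*(b+9)))*((a*(9+5))+((z*7)*(5*4))))+(((x+(0*9))+((2+1)*b))+(((a*7)+9)+((x*0)*(5+5)))))+0)
Step 1: at root: ((((((8*9)*(b*9))*((x+y)*(b+9)))*((a*(9+5))+((z*7)*(5*4))))+(((x+(0*9))+((2+1)*b))+(((a*7)+9)+((x*0)*(5+5)))))+0) -> (((((8*9)*(b*9))*((x+y)*(b+9)))*((a*(9+5))+((z*7)*(5*4))))+(((x+(0*9))+((2+1)*b))+(((a*7)+9)+((x*0)*(5+5))))); overall: ((((((8*9)*(b*9))*((x+y)*(b+9)))*((a*(9+5))+((z*7)*(5*4))))+(((x+(0*9))+((2+1)*b))+(((a*7)+9)+((x*0)*(5+5)))))+0) -> (((((8*9)*(b*9))*((x+y)*(b+9)))*((a*(9+5))+((z*7)*(5*4))))+(((x+(0*9))+((2+1)*b))+(((a*7)+9)+((x*0)*(5+5)))))
Step 2: at LLLL: (8*9) -> 72; overall: (((((8*9)*(b*9))*((x+y)*(b+9)))*((a*(9+5))+((z*7)*(5*4))))+(((x+(0*9))+((2+1)*b))+(((a*7)+9)+((x*0)*(5+5))))) -> ((((72*(b*9))*((x+y)*(b+9)))*((a*(9+5))+((z*7)*(5*4))))+(((x+(0*9))+((2+1)*b))+(((a*7)+9)+((x*0)*(5+5)))))
Step 3: at LRLR: (9+5) -> 14; overall: ((((72*(b*9))*((x+y)*(b+9)))*((a*(9+5))+((z*7)*(5*4))))+(((x+(0*9))+((2+1)*b))+(((a*7)+9)+((x*0)*(5+5))))) -> ((((72*(b*9))*((x+y)*(b+9)))*((a*14)+((z*7)*(5*4))))+(((x+(0*9))+((2+1)*b))+(((a*7)+9)+((x*0)*(5+5)))))
Step 4: at LRRR: (5*4) -> 20; overall: ((((72*(b*9))*((x+y)*(b+9)))*((a*14)+((z*7)*(5*4))))+(((x+(0*9))+((2+1)*b))+(((a*7)+9)+((x*0)*(5+5))))) -> ((((72*(b*9))*((x+y)*(b+9)))*((a*14)+((z*7)*20)))+(((x+(0*9))+((2+1)*b))+(((a*7)+9)+((x*0)*(5+5)))))
Step 5: at RLLR: (0*9) -> 0; overall: ((((72*(b*9))*((x+y)*(b+9)))*((a*14)+((z*7)*20)))+(((x+(0*9))+((2+1)*b))+(((a*7)+9)+((x*0)*(5+5))))) -> ((((72*(b*9))*((x+y)*(b+9)))*((a*14)+((z*7)*20)))+(((x+0)+((2+1)*b))+(((a*7)+9)+((x*0)*(5+5)))))
Step 6: at RLL: (x+0) -> x; overall: ((((72*(b*9))*((x+y)*(b+9)))*((a*14)+((z*7)*20)))+(((x+0)+((2+1)*b))+(((a*7)+9)+((x*0)*(5+5))))) -> ((((72*(b*9))*((x+y)*(b+9)))*((a*14)+((z*7)*20)))+((x+((2+1)*b))+(((a*7)+9)+((x*0)*(5+5)))))
Step 7: at RLRL: (2+1) -> 3; overall: ((((72*(b*9))*((x+y)*(b+9)))*((a*14)+((z*7)*20)))+((x+((2+1)*b))+(((a*7)+9)+((x*0)*(5+5))))) -> ((((72*(b*9))*((x+y)*(b+9)))*((a*14)+((z*7)*20)))+((x+(3*b))+(((a*7)+9)+((x*0)*(5+5)))))
Step 8: at RRRL: (x*0) -> 0; overall: ((((72*(b*9))*((x+y)*(b+9)))*((a*14)+((z*7)*20)))+((x+(3*b))+(((a*7)+9)+((x*0)*(5+5))))) -> ((((72*(b*9))*((x+y)*(b+9)))*((a*14)+((z*7)*20)))+((x+(3*b))+(((a*7)+9)+(0*(5+5)))))
Step 9: at RRR: (0*(5+5)) -> 0; overall: ((((72*(b*9))*((x+y)*(b+9)))*((a*14)+((z*7)*20)))+((x+(3*b))+(((a*7)+9)+(0*(5+5))))) -> ((((72*(b*9))*((x+y)*(b+9)))*((a*14)+((z*7)*20)))+((x+(3*b))+(((a*7)+9)+0)))
Step 10: at RR: (((a*7)+9)+0) -> ((a*7)+9); overall: ((((72*(b*9))*((x+y)*(b+9)))*((a*14)+((z*7)*20)))+((x+(3*b))+(((a*7)+9)+0))) -> ((((72*(b*9))*((x+y)*(b+9)))*((a*14)+((z*7)*20)))+((x+(3*b))+((a*7)+9)))
Fixed point: ((((72*(b*9))*((x+y)*(b+9)))*((a*14)+((z*7)*20)))+((x+(3*b))+((a*7)+9)))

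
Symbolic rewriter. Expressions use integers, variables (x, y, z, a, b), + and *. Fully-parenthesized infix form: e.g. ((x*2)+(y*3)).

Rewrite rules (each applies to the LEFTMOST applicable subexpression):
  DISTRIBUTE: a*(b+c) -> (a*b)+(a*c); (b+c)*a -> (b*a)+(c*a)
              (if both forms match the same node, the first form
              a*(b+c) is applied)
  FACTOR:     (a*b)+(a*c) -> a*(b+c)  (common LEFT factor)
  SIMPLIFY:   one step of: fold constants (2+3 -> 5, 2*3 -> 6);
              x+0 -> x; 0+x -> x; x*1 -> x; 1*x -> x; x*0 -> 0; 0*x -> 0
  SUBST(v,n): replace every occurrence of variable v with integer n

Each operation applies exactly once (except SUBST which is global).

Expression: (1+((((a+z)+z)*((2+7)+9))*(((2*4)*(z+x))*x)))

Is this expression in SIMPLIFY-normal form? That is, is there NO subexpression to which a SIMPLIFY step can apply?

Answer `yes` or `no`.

Answer: no

Derivation:
Expression: (1+((((a+z)+z)*((2+7)+9))*(((2*4)*(z+x))*x)))
Scanning for simplifiable subexpressions (pre-order)...
  at root: (1+((((a+z)+z)*((2+7)+9))*(((2*4)*(z+x))*x))) (not simplifiable)
  at R: ((((a+z)+z)*((2+7)+9))*(((2*4)*(z+x))*x)) (not simplifiable)
  at RL: (((a+z)+z)*((2+7)+9)) (not simplifiable)
  at RLL: ((a+z)+z) (not simplifiable)
  at RLLL: (a+z) (not simplifiable)
  at RLR: ((2+7)+9) (not simplifiable)
  at RLRL: (2+7) (SIMPLIFIABLE)
  at RR: (((2*4)*(z+x))*x) (not simplifiable)
  at RRL: ((2*4)*(z+x)) (not simplifiable)
  at RRLL: (2*4) (SIMPLIFIABLE)
  at RRLR: (z+x) (not simplifiable)
Found simplifiable subexpr at path RLRL: (2+7)
One SIMPLIFY step would give: (1+((((a+z)+z)*(9+9))*(((2*4)*(z+x))*x)))
-> NOT in normal form.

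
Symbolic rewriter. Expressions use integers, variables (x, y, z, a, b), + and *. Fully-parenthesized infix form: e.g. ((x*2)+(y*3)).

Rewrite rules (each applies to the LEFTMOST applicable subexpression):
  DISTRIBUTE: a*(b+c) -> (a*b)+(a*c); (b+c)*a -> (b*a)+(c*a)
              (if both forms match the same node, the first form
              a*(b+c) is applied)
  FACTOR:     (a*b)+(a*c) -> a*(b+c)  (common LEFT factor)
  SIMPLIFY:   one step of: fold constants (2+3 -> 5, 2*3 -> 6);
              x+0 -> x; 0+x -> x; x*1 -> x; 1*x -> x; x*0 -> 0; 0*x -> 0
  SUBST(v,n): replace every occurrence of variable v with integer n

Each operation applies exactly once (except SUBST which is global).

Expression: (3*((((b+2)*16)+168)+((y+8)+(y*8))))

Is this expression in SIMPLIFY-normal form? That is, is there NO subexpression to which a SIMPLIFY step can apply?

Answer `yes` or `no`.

Expression: (3*((((b+2)*16)+168)+((y+8)+(y*8))))
Scanning for simplifiable subexpressions (pre-order)...
  at root: (3*((((b+2)*16)+168)+((y+8)+(y*8)))) (not simplifiable)
  at R: ((((b+2)*16)+168)+((y+8)+(y*8))) (not simplifiable)
  at RL: (((b+2)*16)+168) (not simplifiable)
  at RLL: ((b+2)*16) (not simplifiable)
  at RLLL: (b+2) (not simplifiable)
  at RR: ((y+8)+(y*8)) (not simplifiable)
  at RRL: (y+8) (not simplifiable)
  at RRR: (y*8) (not simplifiable)
Result: no simplifiable subexpression found -> normal form.

Answer: yes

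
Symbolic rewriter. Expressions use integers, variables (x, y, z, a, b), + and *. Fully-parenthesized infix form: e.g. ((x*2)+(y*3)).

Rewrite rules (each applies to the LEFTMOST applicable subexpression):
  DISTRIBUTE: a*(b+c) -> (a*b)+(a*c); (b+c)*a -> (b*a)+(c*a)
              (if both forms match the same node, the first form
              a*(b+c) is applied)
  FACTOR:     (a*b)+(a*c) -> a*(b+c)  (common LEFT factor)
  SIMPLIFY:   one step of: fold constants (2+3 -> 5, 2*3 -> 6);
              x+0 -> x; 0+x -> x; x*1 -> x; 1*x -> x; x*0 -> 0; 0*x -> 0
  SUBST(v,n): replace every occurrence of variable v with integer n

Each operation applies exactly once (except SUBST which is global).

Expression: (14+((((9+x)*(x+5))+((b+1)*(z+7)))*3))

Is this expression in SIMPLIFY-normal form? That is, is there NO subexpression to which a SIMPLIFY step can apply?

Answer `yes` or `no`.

Answer: yes

Derivation:
Expression: (14+((((9+x)*(x+5))+((b+1)*(z+7)))*3))
Scanning for simplifiable subexpressions (pre-order)...
  at root: (14+((((9+x)*(x+5))+((b+1)*(z+7)))*3)) (not simplifiable)
  at R: ((((9+x)*(x+5))+((b+1)*(z+7)))*3) (not simplifiable)
  at RL: (((9+x)*(x+5))+((b+1)*(z+7))) (not simplifiable)
  at RLL: ((9+x)*(x+5)) (not simplifiable)
  at RLLL: (9+x) (not simplifiable)
  at RLLR: (x+5) (not simplifiable)
  at RLR: ((b+1)*(z+7)) (not simplifiable)
  at RLRL: (b+1) (not simplifiable)
  at RLRR: (z+7) (not simplifiable)
Result: no simplifiable subexpression found -> normal form.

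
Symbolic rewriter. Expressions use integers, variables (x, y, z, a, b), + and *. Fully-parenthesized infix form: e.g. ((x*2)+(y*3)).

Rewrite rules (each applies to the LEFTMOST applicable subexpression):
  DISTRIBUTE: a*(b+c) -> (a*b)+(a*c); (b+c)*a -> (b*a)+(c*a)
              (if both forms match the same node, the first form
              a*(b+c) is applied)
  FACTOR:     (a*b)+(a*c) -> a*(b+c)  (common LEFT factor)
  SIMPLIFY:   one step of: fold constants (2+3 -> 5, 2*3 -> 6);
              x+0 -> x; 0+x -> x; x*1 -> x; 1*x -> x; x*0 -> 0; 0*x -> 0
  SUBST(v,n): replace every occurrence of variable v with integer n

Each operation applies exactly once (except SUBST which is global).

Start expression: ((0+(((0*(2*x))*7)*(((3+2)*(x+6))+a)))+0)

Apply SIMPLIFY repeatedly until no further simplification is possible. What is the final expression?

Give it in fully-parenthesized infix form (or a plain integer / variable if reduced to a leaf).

Start: ((0+(((0*(2*x))*7)*(((3+2)*(x+6))+a)))+0)
Step 1: at root: ((0+(((0*(2*x))*7)*(((3+2)*(x+6))+a)))+0) -> (0+(((0*(2*x))*7)*(((3+2)*(x+6))+a))); overall: ((0+(((0*(2*x))*7)*(((3+2)*(x+6))+a)))+0) -> (0+(((0*(2*x))*7)*(((3+2)*(x+6))+a)))
Step 2: at root: (0+(((0*(2*x))*7)*(((3+2)*(x+6))+a))) -> (((0*(2*x))*7)*(((3+2)*(x+6))+a)); overall: (0+(((0*(2*x))*7)*(((3+2)*(x+6))+a))) -> (((0*(2*x))*7)*(((3+2)*(x+6))+a))
Step 3: at LL: (0*(2*x)) -> 0; overall: (((0*(2*x))*7)*(((3+2)*(x+6))+a)) -> ((0*7)*(((3+2)*(x+6))+a))
Step 4: at L: (0*7) -> 0; overall: ((0*7)*(((3+2)*(x+6))+a)) -> (0*(((3+2)*(x+6))+a))
Step 5: at root: (0*(((3+2)*(x+6))+a)) -> 0; overall: (0*(((3+2)*(x+6))+a)) -> 0
Fixed point: 0

Answer: 0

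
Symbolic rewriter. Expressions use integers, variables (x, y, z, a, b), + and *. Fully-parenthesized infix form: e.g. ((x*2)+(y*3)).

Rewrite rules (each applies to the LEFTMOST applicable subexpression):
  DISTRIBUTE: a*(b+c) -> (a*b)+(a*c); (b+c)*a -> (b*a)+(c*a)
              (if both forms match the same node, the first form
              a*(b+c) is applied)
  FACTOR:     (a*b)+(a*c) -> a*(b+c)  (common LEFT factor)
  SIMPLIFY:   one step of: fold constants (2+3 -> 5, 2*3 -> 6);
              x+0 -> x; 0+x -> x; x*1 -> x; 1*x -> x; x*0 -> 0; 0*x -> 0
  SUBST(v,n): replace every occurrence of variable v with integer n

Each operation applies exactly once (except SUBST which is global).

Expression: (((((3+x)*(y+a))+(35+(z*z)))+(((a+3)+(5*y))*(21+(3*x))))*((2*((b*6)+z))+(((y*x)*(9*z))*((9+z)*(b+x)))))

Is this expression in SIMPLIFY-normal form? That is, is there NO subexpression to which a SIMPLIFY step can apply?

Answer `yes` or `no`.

Expression: (((((3+x)*(y+a))+(35+(z*z)))+(((a+3)+(5*y))*(21+(3*x))))*((2*((b*6)+z))+(((y*x)*(9*z))*((9+z)*(b+x)))))
Scanning for simplifiable subexpressions (pre-order)...
  at root: (((((3+x)*(y+a))+(35+(z*z)))+(((a+3)+(5*y))*(21+(3*x))))*((2*((b*6)+z))+(((y*x)*(9*z))*((9+z)*(b+x))))) (not simplifiable)
  at L: ((((3+x)*(y+a))+(35+(z*z)))+(((a+3)+(5*y))*(21+(3*x)))) (not simplifiable)
  at LL: (((3+x)*(y+a))+(35+(z*z))) (not simplifiable)
  at LLL: ((3+x)*(y+a)) (not simplifiable)
  at LLLL: (3+x) (not simplifiable)
  at LLLR: (y+a) (not simplifiable)
  at LLR: (35+(z*z)) (not simplifiable)
  at LLRR: (z*z) (not simplifiable)
  at LR: (((a+3)+(5*y))*(21+(3*x))) (not simplifiable)
  at LRL: ((a+3)+(5*y)) (not simplifiable)
  at LRLL: (a+3) (not simplifiable)
  at LRLR: (5*y) (not simplifiable)
  at LRR: (21+(3*x)) (not simplifiable)
  at LRRR: (3*x) (not simplifiable)
  at R: ((2*((b*6)+z))+(((y*x)*(9*z))*((9+z)*(b+x)))) (not simplifiable)
  at RL: (2*((b*6)+z)) (not simplifiable)
  at RLR: ((b*6)+z) (not simplifiable)
  at RLRL: (b*6) (not simplifiable)
  at RR: (((y*x)*(9*z))*((9+z)*(b+x))) (not simplifiable)
  at RRL: ((y*x)*(9*z)) (not simplifiable)
  at RRLL: (y*x) (not simplifiable)
  at RRLR: (9*z) (not simplifiable)
  at RRR: ((9+z)*(b+x)) (not simplifiable)
  at RRRL: (9+z) (not simplifiable)
  at RRRR: (b+x) (not simplifiable)
Result: no simplifiable subexpression found -> normal form.

Answer: yes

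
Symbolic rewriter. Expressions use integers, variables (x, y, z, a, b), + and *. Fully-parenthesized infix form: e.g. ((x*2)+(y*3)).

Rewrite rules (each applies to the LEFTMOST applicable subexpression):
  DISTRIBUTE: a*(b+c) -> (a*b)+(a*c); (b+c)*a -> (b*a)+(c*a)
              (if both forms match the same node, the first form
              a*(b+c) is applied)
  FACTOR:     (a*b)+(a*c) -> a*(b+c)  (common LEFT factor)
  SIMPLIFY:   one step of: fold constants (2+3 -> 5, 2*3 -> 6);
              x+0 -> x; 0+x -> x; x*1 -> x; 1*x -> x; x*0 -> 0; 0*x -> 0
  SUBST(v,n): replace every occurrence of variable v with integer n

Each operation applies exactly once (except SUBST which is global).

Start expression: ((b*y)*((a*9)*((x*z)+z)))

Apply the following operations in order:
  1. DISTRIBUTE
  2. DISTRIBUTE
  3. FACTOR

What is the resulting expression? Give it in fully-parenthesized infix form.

Answer: ((b*y)*(((a*9)*(x*z))+((a*9)*z)))

Derivation:
Start: ((b*y)*((a*9)*((x*z)+z)))
Apply DISTRIBUTE at R (target: ((a*9)*((x*z)+z))): ((b*y)*((a*9)*((x*z)+z))) -> ((b*y)*(((a*9)*(x*z))+((a*9)*z)))
Apply DISTRIBUTE at root (target: ((b*y)*(((a*9)*(x*z))+((a*9)*z)))): ((b*y)*(((a*9)*(x*z))+((a*9)*z))) -> (((b*y)*((a*9)*(x*z)))+((b*y)*((a*9)*z)))
Apply FACTOR at root (target: (((b*y)*((a*9)*(x*z)))+((b*y)*((a*9)*z)))): (((b*y)*((a*9)*(x*z)))+((b*y)*((a*9)*z))) -> ((b*y)*(((a*9)*(x*z))+((a*9)*z)))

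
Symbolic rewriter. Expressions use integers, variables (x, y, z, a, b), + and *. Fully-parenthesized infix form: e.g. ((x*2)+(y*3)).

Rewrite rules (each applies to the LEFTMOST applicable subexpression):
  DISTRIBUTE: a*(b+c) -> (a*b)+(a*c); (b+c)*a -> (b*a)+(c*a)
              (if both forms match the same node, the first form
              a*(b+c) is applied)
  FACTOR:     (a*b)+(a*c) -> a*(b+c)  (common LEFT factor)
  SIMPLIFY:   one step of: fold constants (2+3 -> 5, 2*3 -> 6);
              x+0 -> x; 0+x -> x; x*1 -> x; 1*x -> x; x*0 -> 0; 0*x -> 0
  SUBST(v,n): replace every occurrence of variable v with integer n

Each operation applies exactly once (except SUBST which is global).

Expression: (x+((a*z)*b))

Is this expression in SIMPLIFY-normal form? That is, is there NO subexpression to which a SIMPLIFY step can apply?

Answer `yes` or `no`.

Expression: (x+((a*z)*b))
Scanning for simplifiable subexpressions (pre-order)...
  at root: (x+((a*z)*b)) (not simplifiable)
  at R: ((a*z)*b) (not simplifiable)
  at RL: (a*z) (not simplifiable)
Result: no simplifiable subexpression found -> normal form.

Answer: yes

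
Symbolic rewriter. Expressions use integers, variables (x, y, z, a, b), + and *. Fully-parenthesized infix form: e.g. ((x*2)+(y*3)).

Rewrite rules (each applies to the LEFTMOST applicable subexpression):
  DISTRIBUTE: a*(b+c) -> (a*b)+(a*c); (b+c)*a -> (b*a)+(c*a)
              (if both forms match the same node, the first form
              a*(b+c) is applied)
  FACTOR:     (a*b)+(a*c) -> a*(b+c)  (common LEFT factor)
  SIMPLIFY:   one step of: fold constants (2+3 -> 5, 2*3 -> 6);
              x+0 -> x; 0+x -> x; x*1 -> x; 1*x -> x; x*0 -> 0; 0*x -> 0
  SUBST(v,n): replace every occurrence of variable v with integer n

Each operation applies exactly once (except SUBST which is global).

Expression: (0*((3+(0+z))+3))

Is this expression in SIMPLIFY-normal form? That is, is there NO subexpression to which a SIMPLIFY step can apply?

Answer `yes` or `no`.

Answer: no

Derivation:
Expression: (0*((3+(0+z))+3))
Scanning for simplifiable subexpressions (pre-order)...
  at root: (0*((3+(0+z))+3)) (SIMPLIFIABLE)
  at R: ((3+(0+z))+3) (not simplifiable)
  at RL: (3+(0+z)) (not simplifiable)
  at RLR: (0+z) (SIMPLIFIABLE)
Found simplifiable subexpr at path root: (0*((3+(0+z))+3))
One SIMPLIFY step would give: 0
-> NOT in normal form.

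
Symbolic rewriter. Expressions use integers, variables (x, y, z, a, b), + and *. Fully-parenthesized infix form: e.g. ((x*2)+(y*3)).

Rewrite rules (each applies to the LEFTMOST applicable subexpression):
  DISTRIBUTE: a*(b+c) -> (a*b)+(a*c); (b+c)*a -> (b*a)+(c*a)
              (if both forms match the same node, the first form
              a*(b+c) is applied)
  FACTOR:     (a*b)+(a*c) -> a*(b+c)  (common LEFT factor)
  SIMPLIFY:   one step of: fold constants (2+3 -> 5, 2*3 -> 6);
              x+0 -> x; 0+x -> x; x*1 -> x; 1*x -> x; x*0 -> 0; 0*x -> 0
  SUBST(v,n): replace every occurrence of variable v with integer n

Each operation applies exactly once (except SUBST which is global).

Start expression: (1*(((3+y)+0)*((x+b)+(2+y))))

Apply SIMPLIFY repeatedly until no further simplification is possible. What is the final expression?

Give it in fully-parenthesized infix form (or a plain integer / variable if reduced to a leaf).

Answer: ((3+y)*((x+b)+(2+y)))

Derivation:
Start: (1*(((3+y)+0)*((x+b)+(2+y))))
Step 1: at root: (1*(((3+y)+0)*((x+b)+(2+y)))) -> (((3+y)+0)*((x+b)+(2+y))); overall: (1*(((3+y)+0)*((x+b)+(2+y)))) -> (((3+y)+0)*((x+b)+(2+y)))
Step 2: at L: ((3+y)+0) -> (3+y); overall: (((3+y)+0)*((x+b)+(2+y))) -> ((3+y)*((x+b)+(2+y)))
Fixed point: ((3+y)*((x+b)+(2+y)))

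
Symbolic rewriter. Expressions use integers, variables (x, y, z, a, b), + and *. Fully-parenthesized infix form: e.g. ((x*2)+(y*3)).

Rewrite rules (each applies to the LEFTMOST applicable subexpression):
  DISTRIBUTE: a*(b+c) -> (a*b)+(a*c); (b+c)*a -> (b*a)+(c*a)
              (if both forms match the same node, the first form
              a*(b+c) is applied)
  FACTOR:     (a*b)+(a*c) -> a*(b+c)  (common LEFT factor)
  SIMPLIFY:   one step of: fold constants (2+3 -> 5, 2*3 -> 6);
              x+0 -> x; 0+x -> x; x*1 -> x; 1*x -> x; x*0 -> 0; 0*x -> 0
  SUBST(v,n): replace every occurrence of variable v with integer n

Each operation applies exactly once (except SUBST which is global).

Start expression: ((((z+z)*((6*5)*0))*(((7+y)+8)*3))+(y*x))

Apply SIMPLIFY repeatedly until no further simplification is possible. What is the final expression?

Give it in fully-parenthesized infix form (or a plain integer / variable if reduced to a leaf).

Answer: (y*x)

Derivation:
Start: ((((z+z)*((6*5)*0))*(((7+y)+8)*3))+(y*x))
Step 1: at LLR: ((6*5)*0) -> 0; overall: ((((z+z)*((6*5)*0))*(((7+y)+8)*3))+(y*x)) -> ((((z+z)*0)*(((7+y)+8)*3))+(y*x))
Step 2: at LL: ((z+z)*0) -> 0; overall: ((((z+z)*0)*(((7+y)+8)*3))+(y*x)) -> ((0*(((7+y)+8)*3))+(y*x))
Step 3: at L: (0*(((7+y)+8)*3)) -> 0; overall: ((0*(((7+y)+8)*3))+(y*x)) -> (0+(y*x))
Step 4: at root: (0+(y*x)) -> (y*x); overall: (0+(y*x)) -> (y*x)
Fixed point: (y*x)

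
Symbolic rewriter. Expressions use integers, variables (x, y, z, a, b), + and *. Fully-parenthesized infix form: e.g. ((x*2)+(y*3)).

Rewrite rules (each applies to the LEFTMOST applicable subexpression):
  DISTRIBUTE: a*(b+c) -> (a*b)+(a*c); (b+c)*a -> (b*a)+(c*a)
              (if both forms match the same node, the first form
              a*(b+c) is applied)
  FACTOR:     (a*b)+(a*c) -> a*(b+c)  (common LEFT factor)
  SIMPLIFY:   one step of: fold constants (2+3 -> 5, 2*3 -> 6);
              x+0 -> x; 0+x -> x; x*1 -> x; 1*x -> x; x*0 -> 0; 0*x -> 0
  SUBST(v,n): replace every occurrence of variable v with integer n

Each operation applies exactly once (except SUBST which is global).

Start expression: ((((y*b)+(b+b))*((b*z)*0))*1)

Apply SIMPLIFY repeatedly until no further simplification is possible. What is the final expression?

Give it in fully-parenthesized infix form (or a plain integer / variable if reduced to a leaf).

Answer: 0

Derivation:
Start: ((((y*b)+(b+b))*((b*z)*0))*1)
Step 1: at root: ((((y*b)+(b+b))*((b*z)*0))*1) -> (((y*b)+(b+b))*((b*z)*0)); overall: ((((y*b)+(b+b))*((b*z)*0))*1) -> (((y*b)+(b+b))*((b*z)*0))
Step 2: at R: ((b*z)*0) -> 0; overall: (((y*b)+(b+b))*((b*z)*0)) -> (((y*b)+(b+b))*0)
Step 3: at root: (((y*b)+(b+b))*0) -> 0; overall: (((y*b)+(b+b))*0) -> 0
Fixed point: 0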